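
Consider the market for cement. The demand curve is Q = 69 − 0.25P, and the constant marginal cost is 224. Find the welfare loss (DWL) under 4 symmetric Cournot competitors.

Inverting demand: P = 276 − 4Q.
Under competition P = MC = 224, so Q = (276 − 224)/4 = 13.
In a 4-firm Cournot equilibrium, symmetry and the first-order condition give q = (276 − 224)/(20) = 2.6. So Q = 10.4 and P = 234.4.
DWL is the triangle between Q = 10.4 and Q = 13: ½·(13 − 10.4)·(234.4 − 224) = 13.52.

DWL = 13.52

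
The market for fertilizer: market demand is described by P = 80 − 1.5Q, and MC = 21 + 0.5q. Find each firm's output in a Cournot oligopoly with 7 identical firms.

In a 7-firm Cournot equilibrium, symmetry and the first-order condition give q = (80 − 21)/(12.5) = 4.72. So Q = 33.04 and P = 30.44.

q_i = 4.72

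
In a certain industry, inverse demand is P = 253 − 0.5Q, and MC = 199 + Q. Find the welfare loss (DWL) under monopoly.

DWL = 60.75

Under competition P = MC: 253 − 0.5Q = 199 + Q ⇒ Q = 36, P = 235.
Monopoly sets MR = MC: 253 − Q = 199 + Q ⇒ Q = 27, P = 253 − 0.5·27 = 239.5.
CS = ½·(253 − 235)·36 = 324; PS = (235·36 − 199·36 − ½·1·36²) = 648; TS = 972.
CS = ½·(253 − 239.5)·27 = 182.25; PS = (239.5·27 − 199·27 − ½·1·27²) = 729; TS = 911.25.
DWL = 972 − 911.25 = 60.75.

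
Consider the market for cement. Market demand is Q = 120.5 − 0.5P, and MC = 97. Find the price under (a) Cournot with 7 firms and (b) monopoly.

Cournot: P = 115; Monopoly: P = 169

Inverting demand: P = 241 − 2Q.
Cournot with 7 identical firms: the symmetric best-response condition is 241 − 16q = 97. Each firm produces q = 9, total output Q = 63, price P = 115.
The monopolist equates marginal revenue to marginal cost: 241 − 4Q = 97, so Q = 36. From demand, P = 169.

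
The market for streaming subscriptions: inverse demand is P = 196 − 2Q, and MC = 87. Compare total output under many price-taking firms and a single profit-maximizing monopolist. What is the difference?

Competitive firms price at marginal cost: P = 87, giving Q = 54.5.
A monopolist chooses Q where MR = MC. MR = 196 − 4Q; setting this equal to 87 gives Q = 27.25 and P = 141.5.
Change in total output: 27.25 − 54.5 = −27.25.

Q falls by 27.25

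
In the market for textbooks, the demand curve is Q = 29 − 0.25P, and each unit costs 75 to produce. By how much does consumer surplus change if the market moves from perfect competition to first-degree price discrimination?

Inverting demand: P = 116 − 4Q.
Under competition P = MC = 75, so Q = (116 − 75)/4 = 10.25.
CS = ½·(116 − 75)·10.25 = 210.125.
Under first-degree price discrimination the firm charges each unit its demand price and produces up to where P = MC, i.e. Q = 10.25. Consumer surplus is zero; producer surplus equals total surplus.
CS = 0.
Change in consumer surplus: 0 − 210.125 = −210.125.

Consumer surplus falls by 210.125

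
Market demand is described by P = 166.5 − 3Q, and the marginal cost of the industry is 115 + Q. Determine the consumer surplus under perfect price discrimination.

CS = 0

Under first-degree price discrimination the firm charges each unit its demand price and produces up to where P = MC, i.e. Q = 12.875. Consumer surplus is zero; producer surplus equals total surplus.
CS = 0.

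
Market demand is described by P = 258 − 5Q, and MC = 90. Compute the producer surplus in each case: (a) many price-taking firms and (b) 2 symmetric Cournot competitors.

Competitive firms price at marginal cost: P = 90, giving Q = 33.6.
PS = (90 − 90)·33.6 = 0.
With 2 symmetric Cournot firms, each firm's FOC gives 258 − 15q = 90, so q = 11.2, Q = 2·11.2 = 22.4, and P = 146.
PS = (146 − 90)·22.4 = 1254.4.

Competition: PS = 0; Cournot: PS = 1254.4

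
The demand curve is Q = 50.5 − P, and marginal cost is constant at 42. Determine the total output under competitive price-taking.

Inverting demand: P = 50.5 − Q.
Perfect competition: P = MC = 42, so 50.5 − Q = 42 and Q = 8.5.

Q = 8.5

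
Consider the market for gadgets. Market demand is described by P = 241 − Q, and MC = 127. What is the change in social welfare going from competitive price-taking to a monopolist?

Perfect competition: P = MC = 127, so 241 − Q = 127 and Q = 114.
CS = ½·(241 − 127)·114 = 6498; PS = (127 − 127)·114 = 0; TS = 6498.
A monopolist chooses Q where MR = MC. MR = 241 − 2Q; setting this equal to 127 gives Q = 57 and P = 184.
CS = ½·(241 − 184)·57 = 1624.5; PS = (184 − 127)·57 = 3249; TS = 4873.5.
Change in social welfare: 4873.5 − 6498 = −1624.5.

TS falls by 1624.5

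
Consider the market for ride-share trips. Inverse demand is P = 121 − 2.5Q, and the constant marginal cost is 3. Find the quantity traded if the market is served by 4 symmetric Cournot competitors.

With 4 symmetric Cournot firms, each firm's FOC gives 121 − 12.5q = 3, so q = 9.44, Q = 4·9.44 = 37.76, and P = 26.6.

Q = 37.76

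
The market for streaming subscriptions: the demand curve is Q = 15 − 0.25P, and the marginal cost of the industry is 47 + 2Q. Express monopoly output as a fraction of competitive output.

Q_m/Q_c = 0.6

Inverting demand: P = 60 − 4Q.
Monopoly sets MR = MC: 60 − 8Q = 47 + 2Q ⇒ Q = 1.3, P = 60 − 4·1.3 = 54.8.
Under competition P = MC: 60 − 4Q = 47 + 2Q ⇒ Q = 13/6, P = 154/3.
Ratio Q_m/Q_c = 1.3/(13/6) = 0.6.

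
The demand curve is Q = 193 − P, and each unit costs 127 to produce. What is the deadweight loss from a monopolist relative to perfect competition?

Inverting demand: P = 193 − Q.
Perfect competition: P = MC = 127, so 193 − Q = 127 and Q = 66.
Monopoly sets MR = MC: 193 − 2Q = 127 ⇒ Q = 33, P = 193 − 33 = 160.
DWL is the triangle between Q = 33 and Q = 66: ½·(66 − 33)·(160 − 127) = 544.5.

DWL = 544.5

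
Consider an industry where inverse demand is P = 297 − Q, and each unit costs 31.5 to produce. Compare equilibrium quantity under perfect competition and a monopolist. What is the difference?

Competitive firms price at marginal cost: P = 31.5, giving Q = 265.5.
A monopolist chooses Q where MR = MC. MR = 297 − 2Q; setting this equal to 31.5 gives Q = 132.75 and P = 164.25.
Change in equilibrium quantity: 132.75 − 265.5 = −132.75.

Equilibrium quantity falls by 132.75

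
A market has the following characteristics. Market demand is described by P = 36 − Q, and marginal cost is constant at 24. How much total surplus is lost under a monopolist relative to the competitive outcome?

DWL = 18

Competitive firms price at marginal cost: P = 24, giving Q = 12.
Monopoly sets MR = MC: 36 − 2Q = 24 ⇒ Q = 6, P = 36 − 6 = 30.
DWL is the triangle between Q = 6 and Q = 12: ½·(12 − 6)·(30 − 24) = 18.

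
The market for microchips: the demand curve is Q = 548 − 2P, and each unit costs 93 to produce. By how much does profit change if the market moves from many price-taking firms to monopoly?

π rises by 16380.5

Inverting demand: P = 274 − 0.5Q.
Perfect competition: P = MC = 93, so 274 − 0.5Q = 93 and Q = 362.
Profit = (93 − 93)·362 = 0.
A monopolist chooses Q where MR = MC. MR = 274 − Q; setting this equal to 93 gives Q = 181 and P = 183.5.
Profit = (183.5 − 93)·181 = 16380.5.
Change in profit: 16380.5 − 0 = 16380.5.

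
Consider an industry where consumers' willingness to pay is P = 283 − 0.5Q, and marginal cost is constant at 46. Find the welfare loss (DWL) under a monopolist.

DWL = 14042.25

Under competition P = MC = 46, so Q = (283 − 46)/0.5 = 474.
Monopoly sets MR = MC: 283 − Q = 46 ⇒ Q = 237, P = 283 − 0.5·237 = 164.5.
DWL is the triangle between Q = 237 and Q = 474: ½·(474 − 237)·(164.5 − 46) = 14042.25.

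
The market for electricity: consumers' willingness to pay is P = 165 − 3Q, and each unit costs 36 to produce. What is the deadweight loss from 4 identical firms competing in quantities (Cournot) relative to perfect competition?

DWL = 110.94

Competitive firms price at marginal cost: P = 36, giving Q = 43.
Cournot with 4 identical firms: the symmetric best-response condition is 165 − 15q = 36. Each firm produces q = 8.6, total output Q = 34.4, price P = 61.8.
DWL is the triangle between Q = 34.4 and Q = 43: ½·(43 − 34.4)·(61.8 − 36) = 110.94.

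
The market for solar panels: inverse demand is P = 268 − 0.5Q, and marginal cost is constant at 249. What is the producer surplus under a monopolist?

Monopoly sets MR = MC: 268 − Q = 249 ⇒ Q = 19, P = 268 − 0.5·19 = 258.5.
PS = (258.5 − 249)·19 = 180.5.

PS = 180.5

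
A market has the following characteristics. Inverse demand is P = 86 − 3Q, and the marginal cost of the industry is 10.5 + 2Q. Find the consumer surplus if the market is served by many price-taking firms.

CS = 342.015

Competitive equilibrium sets price equal to marginal cost: 86 − 3Q = 10.5 + 2Q, so Q = 15.1 and P = 40.7.
CS = ½·(86 − 40.7)·15.1 = 342.015.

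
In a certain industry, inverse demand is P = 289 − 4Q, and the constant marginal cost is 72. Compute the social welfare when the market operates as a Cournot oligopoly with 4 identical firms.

TS = 5650.68

With 4 symmetric Cournot firms, each firm's FOC gives 289 − 20q = 72, so q = 10.85, Q = 4·10.85 = 43.4, and P = 115.4.
CS = ½·(289 − 115.4)·43.4 = 3767.12; PS = (115.4 − 72)·43.4 = 1883.56; TS = 5650.68.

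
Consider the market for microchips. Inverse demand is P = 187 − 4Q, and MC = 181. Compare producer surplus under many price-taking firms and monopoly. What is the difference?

PS rises by 2.25

Competitive firms price at marginal cost: P = 181, giving Q = 1.5.
PS = (181 − 181)·1.5 = 0.
Monopoly sets MR = MC: 187 − 8Q = 181 ⇒ Q = 0.75, P = 187 − 4·0.75 = 184.
PS = (184 − 181)·0.75 = 2.25.
Change in producer surplus: 2.25 − 0 = 2.25.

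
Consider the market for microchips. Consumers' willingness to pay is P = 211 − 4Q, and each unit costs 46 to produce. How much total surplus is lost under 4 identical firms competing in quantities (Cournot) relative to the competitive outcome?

DWL = 136.125

Under competition P = MC = 46, so Q = (211 − 46)/4 = 41.25.
With 4 symmetric Cournot firms, each firm's FOC gives 211 − 20q = 46, so q = 8.25, Q = 4·8.25 = 33, and P = 79.
DWL is the triangle between Q = 33 and Q = 41.25: ½·(41.25 − 33)·(79 − 46) = 136.125.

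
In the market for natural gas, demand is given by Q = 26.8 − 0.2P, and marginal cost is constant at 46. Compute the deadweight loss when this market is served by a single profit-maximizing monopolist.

Inverting demand: P = 134 − 5Q.
Under competition P = MC = 46, so Q = (134 − 46)/5 = 17.6.
The monopolist equates marginal revenue to marginal cost: 134 − 10Q = 46, so Q = 8.8. From demand, P = 90.
DWL is the triangle between Q = 8.8 and Q = 17.6: ½·(17.6 − 8.8)·(90 − 46) = 193.6.

DWL = 193.6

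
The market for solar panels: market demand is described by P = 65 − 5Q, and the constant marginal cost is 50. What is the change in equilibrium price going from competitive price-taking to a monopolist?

Under competition P = MC = 50, so Q = (65 − 50)/5 = 3.
The monopolist equates marginal revenue to marginal cost: 65 − 10Q = 50, so Q = 1.5. From demand, P = 57.5.
Change in equilibrium price: 57.5 − 50 = 7.5.

P rises by 7.5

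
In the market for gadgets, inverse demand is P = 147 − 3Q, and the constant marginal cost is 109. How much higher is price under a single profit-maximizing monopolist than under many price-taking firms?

P rises by 19

Perfect competition: P = MC = 109, so 147 − 3Q = 109 and Q = 38/3.
The monopolist equates marginal revenue to marginal cost: 147 − 6Q = 109, so Q = 19/3. From demand, P = 128.
Change in price: 128 − 109 = 19.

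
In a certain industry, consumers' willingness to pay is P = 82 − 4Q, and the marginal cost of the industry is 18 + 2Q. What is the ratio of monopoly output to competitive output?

Q_m/Q_c = 0.6

A monopolist chooses Q where MR = MC. MR = 82 − 8Q; setting this equal to 18 + 2Q gives Q = 6.4 and P = 56.4.
Under competition P = MC: 82 − 4Q = 18 + 2Q ⇒ Q = 32/3, P = 118/3.
Ratio Q_m/Q_c = 6.4/(32/3) = 0.6.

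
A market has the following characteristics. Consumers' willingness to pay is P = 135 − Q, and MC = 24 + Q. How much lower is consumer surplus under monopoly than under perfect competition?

CS falls by 855.625

Competitive equilibrium sets price equal to marginal cost: 135 − Q = 24 + Q, so Q = 55.5 and P = 79.5.
CS = ½·(135 − 79.5)·55.5 = 1540.125.
A monopolist chooses Q where MR = MC. MR = 135 − 2Q; setting this equal to 24 + Q gives Q = 37 and P = 98.
CS = ½·(135 − 98)·37 = 684.5.
Change in consumer surplus: 684.5 − 1540.125 = −855.625.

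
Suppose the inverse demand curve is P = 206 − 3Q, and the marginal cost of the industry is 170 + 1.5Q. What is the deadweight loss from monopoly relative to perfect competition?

DWL = 23.04

Under competition P = MC: 206 − 3Q = 170 + 1.5Q ⇒ Q = 8, P = 182.
Monopoly sets MR = MC: 206 − 6Q = 170 + 1.5Q ⇒ Q = 4.8, P = 206 − 3·4.8 = 191.6.
CS = ½·(206 − 182)·8 = 96; PS = (182·8 − 170·8 − ½·1.5·8²) = 48; TS = 144.
CS = ½·(206 − 191.6)·4.8 = 34.56; PS = (191.6·4.8 − 170·4.8 − ½·1.5·4.8²) = 86.4; TS = 120.96.
DWL = 144 − 120.96 = 23.04.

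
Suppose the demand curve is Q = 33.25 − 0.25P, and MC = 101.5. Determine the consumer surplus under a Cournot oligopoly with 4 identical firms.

Inverting demand: P = 133 − 4Q.
In a 4-firm Cournot equilibrium, symmetry and the first-order condition give q = (133 − 101.5)/(20) = 1.575. So Q = 6.3 and P = 107.8.
CS = ½·(133 − 107.8)·6.3 = 79.38.

CS = 79.38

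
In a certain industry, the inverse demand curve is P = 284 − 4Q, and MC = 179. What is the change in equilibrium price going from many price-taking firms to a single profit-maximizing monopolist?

Equilibrium price rises by 52.5

Competitive firms price at marginal cost: P = 179, giving Q = 26.25.
Monopoly sets MR = MC: 284 − 8Q = 179 ⇒ Q = 13.125, P = 284 − 4·13.125 = 231.5.
Change in equilibrium price: 231.5 − 179 = 52.5.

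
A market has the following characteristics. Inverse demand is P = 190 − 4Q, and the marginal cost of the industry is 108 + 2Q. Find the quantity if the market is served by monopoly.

Monopoly sets MR = MC: 190 − 8Q = 108 + 2Q ⇒ Q = 8.2, P = 190 − 4·8.2 = 157.2.

Q = 8.2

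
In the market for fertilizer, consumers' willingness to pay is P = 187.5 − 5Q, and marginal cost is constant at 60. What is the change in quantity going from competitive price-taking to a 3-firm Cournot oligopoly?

Competitive firms price at marginal cost: P = 60, giving Q = 25.5.
In a 3-firm Cournot equilibrium, symmetry and the first-order condition give q = (187.5 − 60)/(20) = 6.375. So Q = 19.125 and P = 91.875.
Change in quantity: 19.125 − 25.5 = −6.375.

Quantity falls by 6.375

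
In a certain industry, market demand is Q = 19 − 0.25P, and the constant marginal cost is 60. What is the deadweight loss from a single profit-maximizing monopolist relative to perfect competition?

Inverting demand: P = 76 − 4Q.
Competitive firms price at marginal cost: P = 60, giving Q = 4.
A monopolist chooses Q where MR = MC. MR = 76 − 8Q; setting this equal to 60 gives Q = 2 and P = 68.
DWL is the triangle between Q = 2 and Q = 4: ½·(4 − 2)·(68 − 60) = 8.

DWL = 8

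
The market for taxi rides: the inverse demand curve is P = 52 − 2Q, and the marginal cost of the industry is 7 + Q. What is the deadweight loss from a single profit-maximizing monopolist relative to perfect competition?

DWL = 54

Competitive equilibrium sets price equal to marginal cost: 52 − 2Q = 7 + Q, so Q = 15 and P = 22.
Monopoly sets MR = MC: 52 − 4Q = 7 + Q ⇒ Q = 9, P = 52 − 2·9 = 34.
CS = ½·(52 − 22)·15 = 225; PS = (22·15 − 7·15 − ½·1·15²) = 112.5; TS = 337.5.
CS = ½·(52 − 34)·9 = 81; PS = (34·9 − 7·9 − ½·1·9²) = 202.5; TS = 283.5.
DWL = 337.5 − 283.5 = 54.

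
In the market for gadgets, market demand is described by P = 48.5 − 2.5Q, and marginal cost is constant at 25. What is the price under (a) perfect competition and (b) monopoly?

Competitive firms price at marginal cost: P = 25, giving Q = 9.4.
The monopolist equates marginal revenue to marginal cost: 48.5 − 5Q = 25, so Q = 4.7. From demand, P = 36.75.

Competition: P = 25; Monopoly: P = 36.75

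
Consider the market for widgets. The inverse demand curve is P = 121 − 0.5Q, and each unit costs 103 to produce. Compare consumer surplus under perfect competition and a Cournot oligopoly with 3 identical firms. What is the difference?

Under competition P = MC = 103, so Q = (121 − 103)/0.5 = 36.
CS = ½·(121 − 103)·36 = 324.
In a 3-firm Cournot equilibrium, symmetry and the first-order condition give q = (121 − 103)/(2) = 9. So Q = 27 and P = 107.5.
CS = ½·(121 − 107.5)·27 = 182.25.
Change in consumer surplus: 182.25 − 324 = −141.75.

Consumer surplus falls by 141.75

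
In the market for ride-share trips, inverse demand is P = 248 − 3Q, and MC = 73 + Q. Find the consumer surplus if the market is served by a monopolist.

CS = 937.5

A monopolist chooses Q where MR = MC. MR = 248 − 6Q; setting this equal to 73 + Q gives Q = 25 and P = 173.
CS = ½·(248 − 173)·25 = 937.5.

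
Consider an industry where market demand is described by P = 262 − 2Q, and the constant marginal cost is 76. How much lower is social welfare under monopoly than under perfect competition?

TS falls by 2162.25

Under competition P = MC = 76, so Q = (262 − 76)/2 = 93.
CS = ½·(262 − 76)·93 = 8649; PS = (76 − 76)·93 = 0; TS = 8649.
A monopolist chooses Q where MR = MC. MR = 262 − 4Q; setting this equal to 76 gives Q = 46.5 and P = 169.
CS = ½·(262 − 169)·46.5 = 2162.25; PS = (169 − 76)·46.5 = 4324.5; TS = 6486.75.
Change in social welfare: 6486.75 − 8649 = −2162.25.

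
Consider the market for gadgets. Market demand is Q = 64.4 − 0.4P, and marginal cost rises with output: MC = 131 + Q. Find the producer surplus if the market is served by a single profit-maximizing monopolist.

Inverting demand: P = 161 − 2.5Q.
The monopolist equates marginal revenue to marginal cost: 161 − 5Q = 131 + Q, so Q = 5. From demand, P = 148.5.
PS = P·Q − VC(Q) = 148.5·5 − (131·5 + ½·1·5²) = 75.

PS = 75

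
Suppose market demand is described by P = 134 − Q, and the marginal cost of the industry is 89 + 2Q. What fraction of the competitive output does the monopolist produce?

Q_m/Q_c = 0.75

A monopolist chooses Q where MR = MC. MR = 134 − 2Q; setting this equal to 89 + 2Q gives Q = 11.25 and P = 122.75.
Competitive equilibrium sets price equal to marginal cost: 134 − Q = 89 + 2Q, so Q = 15 and P = 119.
Ratio Q_m/Q_c = 11.25/15 = 0.75.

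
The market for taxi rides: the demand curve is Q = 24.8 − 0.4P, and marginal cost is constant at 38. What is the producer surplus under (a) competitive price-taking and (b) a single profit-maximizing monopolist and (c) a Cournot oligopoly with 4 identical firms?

Inverting demand: P = 62 − 2.5Q.
Under competition P = MC = 38, so Q = (62 − 38)/2.5 = 9.6.
PS = (38 − 38)·9.6 = 0.
A monopolist chooses Q where MR = MC. MR = 62 − 5Q; setting this equal to 38 gives Q = 4.8 and P = 50.
PS = (50 − 38)·4.8 = 57.6.
In a 4-firm Cournot equilibrium, symmetry and the first-order condition give q = (62 − 38)/(12.5) = 1.92. So Q = 7.68 and P = 42.8.
PS = (42.8 − 38)·7.68 = 36.864.

Competition: PS = 0; Monopoly: PS = 57.6; Cournot: PS = 36.864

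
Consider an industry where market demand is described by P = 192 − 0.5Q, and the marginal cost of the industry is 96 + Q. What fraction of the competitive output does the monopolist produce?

The monopolist equates marginal revenue to marginal cost: 192 − Q = 96 + Q, so Q = 48. From demand, P = 168.
Competitive equilibrium sets price equal to marginal cost: 192 − 0.5Q = 96 + Q, so Q = 64 and P = 160.
Ratio Q_m/Q_c = 48/64 = 0.75.

Q_m/Q_c = 0.75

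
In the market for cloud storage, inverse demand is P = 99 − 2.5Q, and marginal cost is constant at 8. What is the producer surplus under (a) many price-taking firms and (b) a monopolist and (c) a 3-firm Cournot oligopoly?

Competition: PS = 0; Monopoly: PS = 828.1; Cournot: PS = 621.075

Perfect competition: P = MC = 8, so 99 − 2.5Q = 8 and Q = 36.4.
PS = (8 − 8)·36.4 = 0.
Monopoly sets MR = MC: 99 − 5Q = 8 ⇒ Q = 18.2, P = 99 − 2.5·18.2 = 53.5.
PS = (53.5 − 8)·18.2 = 828.1.
Cournot with 3 identical firms: the symmetric best-response condition is 99 − 10q = 8. Each firm produces q = 9.1, total output Q = 27.3, price P = 30.75.
PS = (30.75 − 8)·27.3 = 621.075.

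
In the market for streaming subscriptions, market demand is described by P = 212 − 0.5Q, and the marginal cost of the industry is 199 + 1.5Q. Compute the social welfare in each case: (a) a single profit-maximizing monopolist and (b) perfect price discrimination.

Monopoly: TS = 40.56; Perfect PD: TS = 42.25

The monopolist equates marginal revenue to marginal cost: 212 − Q = 199 + 1.5Q, so Q = 5.2. From demand, P = 209.4.
CS = ½·(212 − 209.4)·5.2 = 6.76; PS = (209.4·5.2 − 199·5.2 − ½·1.5·5.2²) = 33.8; TS = 40.56.
With perfect price discrimination, output is the efficient level Q = 6.5 (where demand meets MC), but every buyer pays their willingness to pay: CS = 0 and PS = total surplus.
TS = 42.25 (equal to competitive TS).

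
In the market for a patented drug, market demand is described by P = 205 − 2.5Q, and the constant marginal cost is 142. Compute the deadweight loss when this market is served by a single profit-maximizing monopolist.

DWL = 198.45

Under competition P = MC = 142, so Q = (205 − 142)/2.5 = 25.2.
The monopolist equates marginal revenue to marginal cost: 205 − 5Q = 142, so Q = 12.6. From demand, P = 173.5.
DWL is the triangle between Q = 12.6 and Q = 25.2: ½·(25.2 − 12.6)·(173.5 − 142) = 198.45.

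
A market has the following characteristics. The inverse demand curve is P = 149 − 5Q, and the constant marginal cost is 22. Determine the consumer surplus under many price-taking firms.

CS = 1612.9

Under competition P = MC = 22, so Q = (149 − 22)/5 = 25.4.
CS = ½·(149 − 22)·25.4 = 1612.9.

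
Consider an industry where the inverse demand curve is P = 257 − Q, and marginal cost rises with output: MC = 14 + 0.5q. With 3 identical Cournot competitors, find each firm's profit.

π_i = 3645

With 3 symmetric Cournot firms, each firm's FOC gives 257 − 4q = 14 + 0.5q, so q = 54, Q = 3·54 = 162, and P = 95.
Each firm's profit = 95·54 − (14·54 + ½·0.5·54²) = 3645.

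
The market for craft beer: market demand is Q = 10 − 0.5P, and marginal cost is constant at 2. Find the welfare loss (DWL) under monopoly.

DWL = 20.25

Inverting demand: P = 20 − 2Q.
Competitive firms price at marginal cost: P = 2, giving Q = 9.
The monopolist equates marginal revenue to marginal cost: 20 − 4Q = 2, so Q = 4.5. From demand, P = 11.
DWL is the triangle between Q = 4.5 and Q = 9: ½·(9 − 4.5)·(11 − 2) = 20.25.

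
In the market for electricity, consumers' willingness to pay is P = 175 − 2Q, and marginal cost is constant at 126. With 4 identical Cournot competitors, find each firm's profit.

In a 4-firm Cournot equilibrium, symmetry and the first-order condition give q = (175 − 126)/(10) = 4.9. So Q = 19.6 and P = 135.8.
Each firm's profit = (135.8 − 126)·4.9 = 48.02.

π_i = 48.02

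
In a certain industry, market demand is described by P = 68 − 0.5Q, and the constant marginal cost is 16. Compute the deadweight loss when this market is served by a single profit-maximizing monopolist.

Perfect competition: P = MC = 16, so 68 − 0.5Q = 16 and Q = 104.
A monopolist chooses Q where MR = MC. MR = 68 − Q; setting this equal to 16 gives Q = 52 and P = 42.
DWL is the triangle between Q = 52 and Q = 104: ½·(104 − 52)·(42 − 16) = 676.

DWL = 676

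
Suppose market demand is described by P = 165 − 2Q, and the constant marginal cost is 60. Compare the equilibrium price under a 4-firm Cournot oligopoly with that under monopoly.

In a 4-firm Cournot equilibrium, symmetry and the first-order condition give q = (165 − 60)/(10) = 10.5. So Q = 42 and P = 81.
The monopolist equates marginal revenue to marginal cost: 165 − 4Q = 60, so Q = 26.25. From demand, P = 112.5.

Cournot: P = 81; Monopoly: P = 112.5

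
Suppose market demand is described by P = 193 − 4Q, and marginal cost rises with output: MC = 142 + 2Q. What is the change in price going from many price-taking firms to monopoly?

Under competition P = MC: 193 − 4Q = 142 + 2Q ⇒ Q = 8.5, P = 159.
The monopolist equates marginal revenue to marginal cost: 193 − 8Q = 142 + 2Q, so Q = 5.1. From demand, P = 172.6.
Change in price: 172.6 − 159 = 13.6.

Price rises by 13.6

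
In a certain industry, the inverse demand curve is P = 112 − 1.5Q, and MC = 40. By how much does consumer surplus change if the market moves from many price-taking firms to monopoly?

CS falls by 1296

Under competition P = MC = 40, so Q = (112 − 40)/1.5 = 48.
CS = ½·(112 − 40)·48 = 1728.
A monopolist chooses Q where MR = MC. MR = 112 − 3Q; setting this equal to 40 gives Q = 24 and P = 76.
CS = ½·(112 − 76)·24 = 432.
Change in consumer surplus: 432 − 1728 = −1296.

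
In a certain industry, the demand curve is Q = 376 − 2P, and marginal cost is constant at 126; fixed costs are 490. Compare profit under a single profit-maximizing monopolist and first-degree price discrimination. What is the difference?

π rises by 1922

Inverting demand: P = 188 − 0.5Q.
A monopolist chooses Q where MR = MC. MR = 188 − Q; setting this equal to 126 gives Q = 62 and P = 157.
Profit = (157 − 126)·62 − 490 = 1432.
With perfect price discrimination, output is the efficient level Q = 124 (where demand meets MC), but every buyer pays their willingness to pay: CS = 0 and PS = total surplus.
PS equals the full surplus area, 3844. Profit = 3844 − 490 = 3354.
Change in profit: 3354 − 1432 = 1922.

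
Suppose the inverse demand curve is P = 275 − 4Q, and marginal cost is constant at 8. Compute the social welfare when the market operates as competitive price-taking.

TS = 8911.125

Perfect competition: P = MC = 8, so 275 − 4Q = 8 and Q = 66.75.
CS = ½·(275 − 8)·66.75 = 8911.125; PS = (8 − 8)·66.75 = 0; TS = 8911.125.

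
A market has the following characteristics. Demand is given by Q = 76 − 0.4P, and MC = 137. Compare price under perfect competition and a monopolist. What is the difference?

Inverting demand: P = 190 − 2.5Q.
Perfect competition: P = MC = 137, so 190 − 2.5Q = 137 and Q = 21.2.
Monopoly sets MR = MC: 190 − 5Q = 137 ⇒ Q = 10.6, P = 190 − 2.5·10.6 = 163.5.
Change in price: 163.5 − 137 = 26.5.

P rises by 26.5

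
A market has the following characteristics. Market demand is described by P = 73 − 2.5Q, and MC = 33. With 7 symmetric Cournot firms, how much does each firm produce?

q_i = 2

In a 7-firm Cournot equilibrium, symmetry and the first-order condition give q = (73 − 33)/(20) = 2. So Q = 14 and P = 38.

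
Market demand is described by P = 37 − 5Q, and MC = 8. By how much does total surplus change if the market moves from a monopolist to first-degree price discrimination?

TS rises by 21.025

A monopolist chooses Q where MR = MC. MR = 37 − 10Q; setting this equal to 8 gives Q = 2.9 and P = 22.5.
CS = ½·(37 − 22.5)·2.9 = 21.025; PS = (22.5 − 8)·2.9 = 42.05; TS = 63.075.
With perfect price discrimination, output is the efficient level Q = 5.8 (where demand meets MC), but every buyer pays their willingness to pay: CS = 0 and PS = total surplus.
TS = 84.1 (equal to competitive TS).
Change in total surplus: 84.1 − 63.075 = 21.025.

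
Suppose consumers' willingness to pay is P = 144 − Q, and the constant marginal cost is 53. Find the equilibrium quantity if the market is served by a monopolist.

The monopolist equates marginal revenue to marginal cost: 144 − 2Q = 53, so Q = 45.5. From demand, P = 98.5.

Q = 45.5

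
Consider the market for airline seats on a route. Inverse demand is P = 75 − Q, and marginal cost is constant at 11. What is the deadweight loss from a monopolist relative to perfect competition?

Perfect competition: P = MC = 11, so 75 − Q = 11 and Q = 64.
The monopolist equates marginal revenue to marginal cost: 75 − 2Q = 11, so Q = 32. From demand, P = 43.
DWL is the triangle between Q = 32 and Q = 64: ½·(64 − 32)·(43 − 11) = 512.

DWL = 512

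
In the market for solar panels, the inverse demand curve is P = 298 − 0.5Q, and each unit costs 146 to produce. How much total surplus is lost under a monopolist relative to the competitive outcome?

Under competition P = MC = 146, so Q = (298 − 146)/0.5 = 304.
The monopolist equates marginal revenue to marginal cost: 298 − Q = 146, so Q = 152. From demand, P = 222.
DWL is the triangle between Q = 152 and Q = 304: ½·(304 − 152)·(222 − 146) = 5776.

DWL = 5776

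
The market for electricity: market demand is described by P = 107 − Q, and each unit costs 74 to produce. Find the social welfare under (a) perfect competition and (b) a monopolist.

Competitive firms price at marginal cost: P = 74, giving Q = 33.
CS = ½·(107 − 74)·33 = 544.5; PS = (74 − 74)·33 = 0; TS = 544.5.
Monopoly sets MR = MC: 107 − 2Q = 74 ⇒ Q = 16.5, P = 107 − 16.5 = 90.5.
CS = ½·(107 − 90.5)·16.5 = 136.125; PS = (90.5 − 74)·16.5 = 272.25; TS = 408.375.

Competition: TS = 544.5; Monopoly: TS = 408.375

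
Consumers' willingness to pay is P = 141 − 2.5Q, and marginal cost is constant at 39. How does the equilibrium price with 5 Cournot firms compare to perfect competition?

Cournot: P = 56; Competition: P = 39

In a 5-firm Cournot equilibrium, symmetry and the first-order condition give q = (141 − 39)/(15) = 6.8. So Q = 34 and P = 56.
Perfect competition: P = MC = 39, so 141 − 2.5Q = 39 and Q = 40.8.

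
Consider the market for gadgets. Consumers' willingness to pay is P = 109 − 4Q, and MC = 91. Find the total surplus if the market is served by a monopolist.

The monopolist equates marginal revenue to marginal cost: 109 − 8Q = 91, so Q = 2.25. From demand, P = 100.
CS = ½·(109 − 100)·2.25 = 10.125; PS = (100 − 91)·2.25 = 20.25; TS = 30.375.

TS = 30.375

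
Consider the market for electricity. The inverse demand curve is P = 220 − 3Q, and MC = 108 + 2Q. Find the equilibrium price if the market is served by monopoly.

Monopoly sets MR = MC: 220 − 6Q = 108 + 2Q ⇒ Q = 14, P = 220 − 3·14 = 178.

P = 178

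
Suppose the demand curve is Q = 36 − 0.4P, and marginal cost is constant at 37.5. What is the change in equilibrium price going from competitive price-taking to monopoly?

P rises by 26.25

Inverting demand: P = 90 − 2.5Q.
Perfect competition: P = MC = 37.5, so 90 − 2.5Q = 37.5 and Q = 21.
The monopolist equates marginal revenue to marginal cost: 90 − 5Q = 37.5, so Q = 10.5. From demand, P = 63.75.
Change in equilibrium price: 63.75 − 37.5 = 26.25.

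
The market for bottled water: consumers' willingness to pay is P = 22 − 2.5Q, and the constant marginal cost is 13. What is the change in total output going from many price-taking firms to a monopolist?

Under competition P = MC = 13, so Q = (22 − 13)/2.5 = 3.6.
The monopolist equates marginal revenue to marginal cost: 22 − 5Q = 13, so Q = 1.8. From demand, P = 17.5.
Change in total output: 1.8 − 3.6 = −1.8.

Total output falls by 1.8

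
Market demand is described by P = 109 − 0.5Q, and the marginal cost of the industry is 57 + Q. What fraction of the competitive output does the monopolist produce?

Q_m/Q_c = 0.75

A monopolist chooses Q where MR = MC. MR = 109 − Q; setting this equal to 57 + Q gives Q = 26 and P = 96.
Under competition P = MC: 109 − 0.5Q = 57 + Q ⇒ Q = 104/3, P = 275/3.
Ratio Q_m/Q_c = 26/(104/3) = 0.75.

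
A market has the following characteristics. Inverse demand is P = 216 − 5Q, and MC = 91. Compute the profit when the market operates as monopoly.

Profit = 781.25

Monopoly sets MR = MC: 216 − 10Q = 91 ⇒ Q = 12.5, P = 216 − 5·12.5 = 153.5.
Profit = (153.5 − 91)·12.5 = 781.25.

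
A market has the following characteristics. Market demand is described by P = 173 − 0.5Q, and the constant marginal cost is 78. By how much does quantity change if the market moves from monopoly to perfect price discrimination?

Quantity rises by 95

The monopolist equates marginal revenue to marginal cost: 173 − Q = 78, so Q = 95. From demand, P = 125.5.
A perfectly discriminating monopolist sells every unit with P(Q) ≥ MC(Q), so output equals the competitive quantity Q = 190. Each buyer pays their reservation price, so CS = 0 and the firm captures all surplus.
Change in quantity: 190 − 95 = 95.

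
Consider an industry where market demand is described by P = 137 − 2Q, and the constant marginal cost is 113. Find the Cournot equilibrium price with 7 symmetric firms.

P = 116

With 7 symmetric Cournot firms, each firm's FOC gives 137 − 16q = 113, so q = 1.5, Q = 7·1.5 = 10.5, and P = 116.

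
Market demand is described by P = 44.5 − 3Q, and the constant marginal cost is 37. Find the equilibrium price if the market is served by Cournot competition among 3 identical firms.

P = 38.875

With 3 symmetric Cournot firms, each firm's FOC gives 44.5 − 12q = 37, so q = 0.625, Q = 3·0.625 = 1.875, and P = 38.875.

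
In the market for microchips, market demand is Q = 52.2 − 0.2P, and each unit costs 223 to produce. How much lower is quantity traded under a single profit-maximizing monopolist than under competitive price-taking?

Inverting demand: P = 261 − 5Q.
Perfect competition: P = MC = 223, so 261 − 5Q = 223 and Q = 7.6.
A monopolist chooses Q where MR = MC. MR = 261 − 10Q; setting this equal to 223 gives Q = 3.8 and P = 242.
Change in quantity traded: 3.8 − 7.6 = −3.8.

Quantity traded falls by 3.8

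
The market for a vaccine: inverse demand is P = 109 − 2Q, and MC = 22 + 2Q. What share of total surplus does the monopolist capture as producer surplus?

PS/TS = 0.75

Monopoly sets MR = MC: 109 − 4Q = 22 + 2Q ⇒ Q = 14.5, P = 109 − 2·14.5 = 80.
CS = ½·(109 − 80)·14.5 = 210.25.
PS = P·Q − VC(Q) = 80·14.5 − (22·14.5 + ½·2·14.5²) = 630.75.
Share captured = PS/TS = 630.75/841 = 0.75.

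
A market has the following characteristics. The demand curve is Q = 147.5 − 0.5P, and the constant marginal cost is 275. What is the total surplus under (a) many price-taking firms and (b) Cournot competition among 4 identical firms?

Competition: TS = 100; Cournot: TS = 96

Inverting demand: P = 295 − 2Q.
Competitive firms price at marginal cost: P = 275, giving Q = 10.
CS = ½·(295 − 275)·10 = 100; PS = (275 − 275)·10 = 0; TS = 100.
Cournot with 4 identical firms: the symmetric best-response condition is 295 − 10q = 275. Each firm produces q = 2, total output Q = 8, price P = 279.
CS = ½·(295 − 279)·8 = 64; PS = (279 − 275)·8 = 32; TS = 96.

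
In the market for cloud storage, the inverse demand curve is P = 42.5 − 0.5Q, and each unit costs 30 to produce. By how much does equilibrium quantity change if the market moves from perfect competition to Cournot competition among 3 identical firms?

Competitive firms price at marginal cost: P = 30, giving Q = 25.
With 3 symmetric Cournot firms, each firm's FOC gives 42.5 − 2q = 30, so q = 6.25, Q = 3·6.25 = 18.75, and P = 33.125.
Change in equilibrium quantity: 18.75 − 25 = −6.25.

Q falls by 6.25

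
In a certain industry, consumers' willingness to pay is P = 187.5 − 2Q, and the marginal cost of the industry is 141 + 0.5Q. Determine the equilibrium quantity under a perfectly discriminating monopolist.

Q = 18.6

A perfectly discriminating monopolist sells every unit with P(Q) ≥ MC(Q), so output equals the competitive quantity Q = 18.6. Each buyer pays their reservation price, so CS = 0 and the firm captures all surplus.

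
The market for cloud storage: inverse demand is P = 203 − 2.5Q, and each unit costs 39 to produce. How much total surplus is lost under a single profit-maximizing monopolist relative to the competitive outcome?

Under competition P = MC = 39, so Q = (203 − 39)/2.5 = 65.6.
Monopoly sets MR = MC: 203 − 5Q = 39 ⇒ Q = 32.8, P = 203 − 2.5·32.8 = 121.
DWL is the triangle between Q = 32.8 and Q = 65.6: ½·(65.6 − 32.8)·(121 − 39) = 1344.8.

DWL = 1344.8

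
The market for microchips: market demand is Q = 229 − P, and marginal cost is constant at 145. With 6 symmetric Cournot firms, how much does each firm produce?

q_i = 12

Inverting demand: P = 229 − Q.
In a 6-firm Cournot equilibrium, symmetry and the first-order condition give q = (229 − 145)/(7) = 12. So Q = 72 and P = 157.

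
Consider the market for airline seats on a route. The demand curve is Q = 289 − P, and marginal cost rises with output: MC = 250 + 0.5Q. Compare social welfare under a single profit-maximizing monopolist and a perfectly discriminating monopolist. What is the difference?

Inverting demand: P = 289 − Q.
A monopolist chooses Q where MR = MC. MR = 289 − 2Q; setting this equal to 250 + 0.5Q gives Q = 15.6 and P = 273.4.
CS = ½·(289 − 273.4)·15.6 = 121.68; PS = (273.4·15.6 − 250·15.6 − ½·0.5·15.6²) = 304.2; TS = 425.88.
Under first-degree price discrimination the firm charges each unit its demand price and produces up to where P = MC, i.e. Q = 26. Consumer surplus is zero; producer surplus equals total surplus.
TS = 507 (equal to competitive TS).
Change in social welfare: 507 − 425.88 = 81.12.

Social welfare rises by 81.12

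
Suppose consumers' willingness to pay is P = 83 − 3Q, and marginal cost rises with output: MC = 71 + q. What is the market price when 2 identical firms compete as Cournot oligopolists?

Cournot with 2 identical firms: the symmetric best-response condition is 83 − 9q = 71 + q. Each firm produces q = 1.2, total output Q = 2.4, price P = 75.8.

P = 75.8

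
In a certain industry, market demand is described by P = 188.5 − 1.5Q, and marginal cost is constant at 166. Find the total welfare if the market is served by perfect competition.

Under competition P = MC = 166, so Q = (188.5 − 166)/1.5 = 15.
CS = ½·(188.5 − 166)·15 = 168.75; PS = (166 − 166)·15 = 0; TS = 168.75.

TS = 168.75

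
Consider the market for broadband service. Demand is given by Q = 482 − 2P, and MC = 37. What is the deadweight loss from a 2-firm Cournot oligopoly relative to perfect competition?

DWL = 4624

Inverting demand: P = 241 − 0.5Q.
Perfect competition: P = MC = 37, so 241 − 0.5Q = 37 and Q = 408.
In a 2-firm Cournot equilibrium, symmetry and the first-order condition give q = (241 − 37)/(1.5) = 136. So Q = 272 and P = 105.
DWL is the triangle between Q = 272 and Q = 408: ½·(408 − 272)·(105 − 37) = 4624.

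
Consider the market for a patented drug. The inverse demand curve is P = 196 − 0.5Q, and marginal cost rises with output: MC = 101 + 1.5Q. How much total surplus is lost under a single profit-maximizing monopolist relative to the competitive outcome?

Competitive equilibrium sets price equal to marginal cost: 196 − 0.5Q = 101 + 1.5Q, so Q = 47.5 and P = 172.25.
Monopoly sets MR = MC: 196 − Q = 101 + 1.5Q ⇒ Q = 38, P = 196 − 0.5·38 = 177.
CS = ½·(196 − 172.25)·47.5 = 9025/16; PS = (172.25·47.5 − 101·47.5 − ½·1.5·47.5²) = 27075/16; TS = 2256.25.
CS = ½·(196 − 177)·38 = 361; PS = (177·38 − 101·38 − ½·1.5·38²) = 1805; TS = 2166.
DWL = 2256.25 − 2166 = 90.25.

DWL = 90.25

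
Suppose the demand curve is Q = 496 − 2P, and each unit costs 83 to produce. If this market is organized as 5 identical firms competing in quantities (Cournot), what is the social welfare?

TS = 26468.75

Inverting demand: P = 248 − 0.5Q.
In a 5-firm Cournot equilibrium, symmetry and the first-order condition give q = (248 − 83)/(3) = 55. So Q = 275 and P = 110.5.
CS = ½·(248 − 110.5)·275 = 18906.25; PS = (110.5 − 83)·275 = 7562.5; TS = 26468.75.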